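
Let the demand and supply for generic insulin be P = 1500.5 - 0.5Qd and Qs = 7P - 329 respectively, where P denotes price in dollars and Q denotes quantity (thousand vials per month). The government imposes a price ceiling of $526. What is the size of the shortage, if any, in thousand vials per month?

Rearranging demand gives Qd = 3001 - 2P. Equilibrium: 3001 - 2P = 7P - 329, so 3330 = 9P and P* = 370, Q* = 2261.
The ceiling of 526 is above the equilibrium price 370, so it is not binding; the market clears at P* = 370, Q* = 2261.
Since the control does not bind, there is no shortage.

0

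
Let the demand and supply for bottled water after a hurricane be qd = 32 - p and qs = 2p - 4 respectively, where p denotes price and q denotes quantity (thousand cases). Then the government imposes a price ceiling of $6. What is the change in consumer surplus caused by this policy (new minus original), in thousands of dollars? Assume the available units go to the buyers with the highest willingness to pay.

Equilibrium: 32 - p = 2p - 4, so 36 = 3p and p* = 12, q* = 20.
Since 6 < 12, the ceiling is binding.
At p = 6: qd = 32 - 6 = 26 and qs = 2·6 - 4 = 8.
Consumer surplus without the control is ½ · (32 - 12) · 20 = 200.
With the ceiling, 8 units are sold at 6 (assume they go to the highest-value buyers). The demand price at q = 8 is 24, so CS = ½ · [(32 - 6) + (24 - 6)] · 8 = 176.
Change in consumer surplus = 176 - 200 = -24.

-24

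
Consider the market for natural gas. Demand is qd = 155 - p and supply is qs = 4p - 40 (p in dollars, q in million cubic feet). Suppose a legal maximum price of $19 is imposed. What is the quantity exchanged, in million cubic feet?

36

In a free market, 155 - p = 4p - 40 gives the equilibrium p* = 39, q* = 116.
Because the ceiling (19) lies below the market-clearing price, it is binding.
At p = 19: qd = 155 - 19 = 136 and qs = 4·19 - 40 = 36.
The quantity actually transacted is the short side, supply: 36.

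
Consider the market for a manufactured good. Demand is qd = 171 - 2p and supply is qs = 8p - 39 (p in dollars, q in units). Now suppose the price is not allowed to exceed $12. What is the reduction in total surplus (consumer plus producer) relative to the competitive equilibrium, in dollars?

1620

In a free market, 171 - 2p = 8p - 39 gives the equilibrium p* = 21, q* = 129.
The ceiling of 12 is below the equilibrium price 21, so it binds.
At p = 12: qd = 171 - 2·12 = 147 and qs = 8·12 - 39 = 57.
Quantity traded falls to 57. At q = 57 the demand price is (171 - 57)/2 = 57 and the supply price is (39 + 57)/8 = 12.
Deadweight loss = ½ · (57 - 12) · (129 - 57) = ½ · 45 · 72 = 1620.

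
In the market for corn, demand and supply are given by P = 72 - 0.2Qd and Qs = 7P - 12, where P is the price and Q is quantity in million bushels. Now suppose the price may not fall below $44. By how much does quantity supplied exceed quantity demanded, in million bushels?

156

Rearranging demand gives Qd = 360 - 5P. In a free market, 360 - 5P = 7P - 12 gives the equilibrium P* = 31, Q* = 205.
The floor of 44 is above the equilibrium price 31, so it binds.
At P = 44: Qd = 360 - 5·44 = 140 and Qs = 7·44 - 12 = 296.
Surplus = Qs - Qd = 296 - 140 = 156.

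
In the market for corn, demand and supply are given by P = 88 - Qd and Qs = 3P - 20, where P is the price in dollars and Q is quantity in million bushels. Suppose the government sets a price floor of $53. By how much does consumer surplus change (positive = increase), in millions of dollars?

Rearranging demand gives Qd = 88 - P. In a free market, 88 - P = 3P - 20 gives the equilibrium P* = 27, Q* = 61.
Since 53 > 27, the floor is binding.
At P = 53: Qd = 88 - 53 = 35 and Qs = 3·53 - 20 = 139.
Consumer surplus without the control is ½ · (88 - 27) · 61 = 1860.5.
With the floor, consumers buy 35 units at 53, so CS = ½ · (88 - 53) · 35 = 612.5.
Change in consumer surplus = 612.5 - 1860.5 = -1248.

-1248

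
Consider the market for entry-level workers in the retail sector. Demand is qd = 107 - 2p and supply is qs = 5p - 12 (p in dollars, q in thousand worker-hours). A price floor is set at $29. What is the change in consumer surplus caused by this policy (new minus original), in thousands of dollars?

-732

Equilibrium: 107 - 2p = 5p - 12, so 119 = 7p and p* = 17, q* = 73.
Since 29 > 17, the floor is binding.
At p = 29: qd = 107 - 2·29 = 49 and qs = 5·29 - 12 = 133.
Consumer surplus without the control is ½ · (53.5 - 17) · 73 = 1332.25.
With the floor, consumers buy 49 units at 29, so CS = ½ · (53.5 - 29) · 49 = 600.25.
Change in consumer surplus = 600.25 - 1332.25 = -732.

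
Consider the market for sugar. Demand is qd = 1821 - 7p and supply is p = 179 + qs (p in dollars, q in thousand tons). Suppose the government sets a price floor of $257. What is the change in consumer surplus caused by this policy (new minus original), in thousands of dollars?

Rearranging supply gives qs = p - 179. In a free market, 1821 - 7p = p - 179 gives the equilibrium p* = 250, q* = 71.
The floor of 257 is above the equilibrium price 250, so it binds.
At p = 257: qd = 1821 - 7·257 = 22 and qs = 257 - 179 = 78.
Consumer surplus without the control is ½ · (1821/7 - 250) · 71 = 5041/14.
With the floor, consumers buy 22 units at 257, so CS = ½ · (1821/7 - 257) · 22 = 242/7.
Change in consumer surplus = 242/7 - 5041/14 = -325.5.

-325.5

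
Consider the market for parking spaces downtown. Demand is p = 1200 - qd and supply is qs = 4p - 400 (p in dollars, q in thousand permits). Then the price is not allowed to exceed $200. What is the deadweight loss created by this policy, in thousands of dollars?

Rearranging demand gives qd = 1200 - p. Equilibrium: 1200 - p = 4p - 400, so 1600 = 5p and p* = 320, q* = 880.
The ceiling of 200 is below the equilibrium price 320, so it binds.
At p = 200: qd = 1200 - 200 = 1000 and qs = 4·200 - 400 = 400.
Quantity traded falls to 400. At q = 400 the demand price is 1200 - 400 = 800 and the supply price is (400 + 400)/4 = 200.
Deadweight loss = ½ · (800 - 200) · (880 - 400) = ½ · 600 · 480 = 144000.

144000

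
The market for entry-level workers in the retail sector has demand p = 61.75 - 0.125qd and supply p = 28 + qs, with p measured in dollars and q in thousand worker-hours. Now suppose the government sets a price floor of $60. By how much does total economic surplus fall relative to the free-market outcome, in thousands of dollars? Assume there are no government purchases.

Rearranging demand gives qd = 494 - 8p; rearranging supply gives qs = p - 28. Setting quantity demanded equal to quantity supplied, 494 - 8p = p - 28, gives p* = 58 and q* = 30.
The floor of 60 is above the equilibrium price 58, so it binds.
At p = 60: qd = 494 - 8·60 = 14 and qs = 60 - 28 = 32.
Quantity traded falls to 14. At q = 14 the demand price is (494 - 14)/8 = 60 and the supply price is 28 + 14 = 42.
Deadweight loss = ½ · (60 - 42) · (30 - 14) = ½ · 18 · 16 = 144.

144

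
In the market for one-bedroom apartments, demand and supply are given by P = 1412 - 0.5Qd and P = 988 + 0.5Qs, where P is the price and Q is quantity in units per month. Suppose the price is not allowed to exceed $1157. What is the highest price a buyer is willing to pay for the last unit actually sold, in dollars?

1243

Rearranging demand gives Qd = 2824 - 2P; rearranging supply gives Qs = 2P - 1976. Setting quantity demanded equal to quantity supplied, 2824 - 2P = 2P - 1976, gives P* = 1200 and Q* = 424.
Since 1157 < 1200, the ceiling is binding.
At P = 1157: Qd = 2824 - 2·1157 = 510 and Qs = 2·1157 - 1976 = 338.
Only 338 units reach the market. On the demand curve, the marginal buyer's willingness to pay at Q = 338 is (2824 - 338)/2 = 1243.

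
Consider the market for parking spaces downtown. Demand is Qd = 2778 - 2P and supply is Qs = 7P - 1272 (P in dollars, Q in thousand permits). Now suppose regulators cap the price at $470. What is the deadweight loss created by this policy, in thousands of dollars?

Setting quantity demanded equal to quantity supplied, 2778 - 2P = 7P - 1272, gives P* = 450 and Q* = 1878.
Since 470 is above P* = 450, the ceiling does not bind and the free-market outcome prevails.
Since the control does not bind, no trades are prevented and deadweight loss is zero.

0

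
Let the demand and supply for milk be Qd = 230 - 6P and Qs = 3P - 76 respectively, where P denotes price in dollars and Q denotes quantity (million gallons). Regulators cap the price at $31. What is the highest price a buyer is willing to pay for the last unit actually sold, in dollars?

35.5

In a free market, 230 - 6P = 3P - 76 gives the equilibrium P* = 34, Q* = 26.
Since 31 < 34, the ceiling is binding.
At P = 31: Qd = 230 - 6·31 = 44 and Qs = 3·31 - 76 = 17.
Only 17 units reach the market. On the demand curve, the marginal buyer's willingness to pay at Q = 17 is (230 - 17)/6 = 35.5.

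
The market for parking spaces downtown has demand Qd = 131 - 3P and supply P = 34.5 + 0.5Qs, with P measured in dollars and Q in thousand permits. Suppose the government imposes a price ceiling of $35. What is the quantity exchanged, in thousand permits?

Rearranging supply gives Qs = 2P - 69. Equilibrium: 131 - 3P = 2P - 69, so 200 = 5P and P* = 40, Q* = 11.
Because the ceiling (35) lies below the market-clearing price, it is binding.
At P = 35: Qd = 131 - 3·35 = 26 and Qs = 2·35 - 69 = 1.
The quantity actually transacted is the short side, supply: 1.

1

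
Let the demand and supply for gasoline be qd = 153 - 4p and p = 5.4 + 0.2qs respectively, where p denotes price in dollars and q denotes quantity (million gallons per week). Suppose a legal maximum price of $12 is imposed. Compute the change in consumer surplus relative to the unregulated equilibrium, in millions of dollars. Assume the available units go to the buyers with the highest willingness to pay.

Rearranging supply gives qs = 5p - 27. In a free market, 153 - 4p = 5p - 27 gives the equilibrium p* = 20, q* = 73.
The ceiling of 12 is below the equilibrium price 20, so it binds.
At p = 12: qd = 153 - 4·12 = 105 and qs = 5·12 - 27 = 33.
Consumer surplus without the control is ½ · (38.25 - 20) · 73 = 666.125.
With the ceiling, 33 units are sold at 12 (assume they go to the highest-value buyers). The demand price at q = 33 is 30, so CS = ½ · [(38.25 - 12) + (30 - 12)] · 33 = 730.125.
Change in consumer surplus = 730.125 - 666.125 = 64.

64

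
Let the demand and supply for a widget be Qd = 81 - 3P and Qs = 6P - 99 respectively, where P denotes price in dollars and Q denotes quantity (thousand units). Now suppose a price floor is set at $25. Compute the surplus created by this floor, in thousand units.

Equilibrium: 81 - 3P = 6P - 99, so 180 = 9P and P* = 20, Q* = 21.
Because the floor (25) lies above the market-clearing price, it is binding.
At P = 25: Qd = 81 - 3·25 = 6 and Qs = 6·25 - 99 = 51.
Surplus = Qs - Qd = 51 - 6 = 45.

45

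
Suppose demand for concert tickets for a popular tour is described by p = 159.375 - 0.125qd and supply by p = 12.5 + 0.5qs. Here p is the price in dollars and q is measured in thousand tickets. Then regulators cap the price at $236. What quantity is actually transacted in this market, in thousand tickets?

Rearranging demand gives qd = 1275 - 8p; rearranging supply gives qs = 2p - 25. In a free market, 1275 - 8p = 2p - 25 gives the equilibrium p* = 130, q* = 235.
The ceiling of 236 is above the equilibrium price 130, so it is not binding; the market clears at p* = 130, q* = 235.

235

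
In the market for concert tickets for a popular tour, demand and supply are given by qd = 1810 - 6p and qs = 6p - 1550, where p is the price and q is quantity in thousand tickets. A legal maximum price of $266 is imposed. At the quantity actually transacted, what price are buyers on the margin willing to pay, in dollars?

294

Setting quantity demanded equal to quantity supplied, 1810 - 6p = 6p - 1550, gives p* = 280 and q* = 130.
The ceiling of 266 is below the equilibrium price 280, so it binds.
At p = 266: qd = 1810 - 6·266 = 214 and qs = 6·266 - 1550 = 46.
Only 46 units reach the market. On the demand curve, the marginal buyer's willingness to pay at q = 46 is (1810 - 46)/6 = 294.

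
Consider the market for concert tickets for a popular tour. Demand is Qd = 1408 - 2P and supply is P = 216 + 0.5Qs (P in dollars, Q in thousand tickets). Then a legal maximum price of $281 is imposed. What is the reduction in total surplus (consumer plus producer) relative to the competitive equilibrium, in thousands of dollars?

64082

Rearranging supply gives Qs = 2P - 432. In a free market, 1408 - 2P = 2P - 432 gives the equilibrium P* = 460, Q* = 488.
Since 281 < 460, the ceiling is binding.
At P = 281: Qd = 1408 - 2·281 = 846 and Qs = 2·281 - 432 = 130.
Quantity traded falls to 130. At Q = 130 the demand price is (1408 - 130)/2 = 639 and the supply price is (432 + 130)/2 = 281.
Deadweight loss = ½ · (639 - 281) · (488 - 130) = ½ · 358 · 358 = 64082.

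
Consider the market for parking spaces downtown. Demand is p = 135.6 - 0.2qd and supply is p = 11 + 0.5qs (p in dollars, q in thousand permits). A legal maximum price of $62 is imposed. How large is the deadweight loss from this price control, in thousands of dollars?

2021.6

Rearranging demand gives qd = 678 - 5p; rearranging supply gives qs = 2p - 22. In a free market, 678 - 5p = 2p - 22 gives the equilibrium p* = 100, q* = 178.
The ceiling of 62 is below the equilibrium price 100, so it binds.
At p = 62: qd = 678 - 5·62 = 368 and qs = 2·62 - 22 = 102.
Quantity traded falls to 102. At q = 102 the demand price is (678 - 102)/5 = 115.2 and the supply price is (22 + 102)/2 = 62.
Deadweight loss = ½ · (115.2 - 62) · (178 - 102) = ½ · 53.2 · 76 = 2021.6.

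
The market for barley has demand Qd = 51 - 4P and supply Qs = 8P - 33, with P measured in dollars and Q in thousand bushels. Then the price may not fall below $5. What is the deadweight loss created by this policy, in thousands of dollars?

Equilibrium: 51 - 4P = 8P - 33, so 84 = 12P and P* = 7, Q* = 23.
The floor of 5 is below the equilibrium price 7, so it is not binding; the market clears at P* = 7, Q* = 23.
Since the control does not bind, no trades are prevented and deadweight loss is zero.

0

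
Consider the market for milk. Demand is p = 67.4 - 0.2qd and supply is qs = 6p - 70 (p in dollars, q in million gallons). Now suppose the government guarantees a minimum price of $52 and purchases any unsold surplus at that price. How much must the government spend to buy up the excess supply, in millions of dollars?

Rearranging demand gives qd = 337 - 5p. In a free market, 337 - 5p = 6p - 70 gives the equilibrium p* = 37, q* = 152.
Because the floor (52) lies above the market-clearing price, it is binding.
At p = 52: qd = 337 - 5·52 = 77 and qs = 6·52 - 70 = 242.
Surplus = qs - qd = 165.
Government expenditure = surplus × support price = 165 × 52 = 8580.

8580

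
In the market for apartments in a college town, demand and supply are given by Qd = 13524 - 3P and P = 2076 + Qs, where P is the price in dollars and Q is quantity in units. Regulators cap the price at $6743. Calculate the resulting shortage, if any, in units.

Rearranging supply gives Qs = P - 2076. Setting quantity demanded equal to quantity supplied, 13524 - 3P = P - 2076, gives P* = 3900 and Q* = 1824.
The ceiling of 6743 is above the equilibrium price 3900, so it is not binding; the market clears at P* = 3900, Q* = 1824.
Since the control does not bind, there is no shortage.

0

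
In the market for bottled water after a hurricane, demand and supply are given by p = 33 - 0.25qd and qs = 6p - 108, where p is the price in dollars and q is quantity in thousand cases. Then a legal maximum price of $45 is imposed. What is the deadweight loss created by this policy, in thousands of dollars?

0

Rearranging demand gives qd = 132 - 4p. Without the control the market clears where 132 - 4p = 6p - 108, i.e. p* = 24 and q* = 36.
Since 45 is above p* = 24, the ceiling does not bind and the free-market outcome prevails.
Since the control does not bind, no trades are prevented and deadweight loss is zero.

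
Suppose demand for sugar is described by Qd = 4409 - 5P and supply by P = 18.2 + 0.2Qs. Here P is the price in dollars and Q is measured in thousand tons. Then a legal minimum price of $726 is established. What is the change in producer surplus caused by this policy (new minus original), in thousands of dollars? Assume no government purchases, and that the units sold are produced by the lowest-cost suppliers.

Rearranging supply gives Qs = 5P - 91. Setting quantity demanded equal to quantity supplied, 4409 - 5P = 5P - 91, gives P* = 450 and Q* = 2159.
The floor of 726 is above the equilibrium price 450, so it binds.
At P = 726: Qd = 4409 - 5·726 = 779 and Qs = 5·726 - 91 = 3539.
Producer surplus without the control is ½ · (450 - 18.2) · 2159 = 466128.1.
With the floor, 779 units are sold at 726. The supply price at Q = 779 is 174, so PS = ½ · [(726 - 18.2) + (726 - 174)] · 779 = 490692.1.
Change in producer surplus = 490692.1 - 466128.1 = 24564.

24564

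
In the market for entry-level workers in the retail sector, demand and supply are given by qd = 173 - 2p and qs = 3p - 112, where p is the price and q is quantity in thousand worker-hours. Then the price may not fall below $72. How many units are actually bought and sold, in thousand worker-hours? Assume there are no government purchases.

Equilibrium: 173 - 2p = 3p - 112, so 285 = 5p and p* = 57, q* = 59.
Since 72 > 57, the floor is binding.
At p = 72: qd = 173 - 2·72 = 29 and qs = 3·72 - 112 = 104.
The quantity actually transacted is the short side, demand: 29.

29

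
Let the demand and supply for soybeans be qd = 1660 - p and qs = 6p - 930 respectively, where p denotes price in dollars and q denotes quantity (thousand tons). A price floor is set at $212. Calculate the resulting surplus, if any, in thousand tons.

Setting quantity demanded equal to quantity supplied, 1660 - p = 6p - 930, gives p* = 370 and q* = 1290.
The floor of 212 is below the equilibrium price 370, so it is not binding; the market clears at p* = 370, q* = 1290.
Since the control does not bind, there is no surplus.

0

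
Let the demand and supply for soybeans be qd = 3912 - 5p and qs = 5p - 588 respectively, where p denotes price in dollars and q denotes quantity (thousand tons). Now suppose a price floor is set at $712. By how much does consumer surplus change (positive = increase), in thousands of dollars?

Without the control the market clears where 3912 - 5p = 5p - 588, i.e. p* = 450 and q* = 1662.
Because the floor (712) lies above the market-clearing price, it is binding.
At p = 712: qd = 3912 - 5·712 = 352 and qs = 5·712 - 588 = 2972.
Consumer surplus without the control is ½ · (782.4 - 450) · 1662 = 276224.4.
With the floor, consumers buy 352 units at 712, so CS = ½ · (782.4 - 712) · 352 = 12390.4.
Change in consumer surplus = 12390.4 - 276224.4 = -263834.

-263834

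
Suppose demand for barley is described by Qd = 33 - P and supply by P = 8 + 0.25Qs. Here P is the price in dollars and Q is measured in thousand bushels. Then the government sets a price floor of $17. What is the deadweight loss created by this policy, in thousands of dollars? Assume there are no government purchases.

Rearranging supply gives Qs = 4P - 32. Without the control the market clears where 33 - P = 4P - 32, i.e. P* = 13 and Q* = 20.
Since 17 > 13, the floor is binding.
At P = 17: Qd = 33 - 17 = 16 and Qs = 4·17 - 32 = 36.
Quantity traded falls to 16. At Q = 16 the demand price is 33 - 16 = 17 and the supply price is (32 + 16)/4 = 12.
Deadweight loss = ½ · (17 - 12) · (20 - 16) = ½ · 5 · 4 = 10.

10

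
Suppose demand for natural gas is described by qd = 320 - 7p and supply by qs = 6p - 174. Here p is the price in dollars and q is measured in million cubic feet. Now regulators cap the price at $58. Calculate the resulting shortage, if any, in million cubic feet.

In a free market, 320 - 7p = 6p - 174 gives the equilibrium p* = 38, q* = 54.
The ceiling of 58 is above the equilibrium price 38, so it is not binding; the market clears at p* = 38, q* = 54.
Since the control does not bind, there is no shortage.

0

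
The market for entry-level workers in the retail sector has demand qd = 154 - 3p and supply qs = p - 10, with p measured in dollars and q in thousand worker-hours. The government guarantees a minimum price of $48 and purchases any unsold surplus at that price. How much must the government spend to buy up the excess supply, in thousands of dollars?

1344

Equilibrium: 154 - 3p = p - 10, so 164 = 4p and p* = 41, q* = 31.
Since 48 > 41, the floor is binding.
At p = 48: qd = 154 - 3·48 = 10 and qs = 48 - 10 = 38.
Surplus = qs - qd = 28.
Government expenditure = surplus × support price = 28 × 48 = 1344.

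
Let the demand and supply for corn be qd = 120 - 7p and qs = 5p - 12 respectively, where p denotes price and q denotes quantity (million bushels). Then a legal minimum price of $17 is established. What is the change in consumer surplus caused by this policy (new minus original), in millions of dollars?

-132

Setting quantity demanded equal to quantity supplied, 120 - 7p = 5p - 12, gives p* = 11 and q* = 43.
The floor of 17 is above the equilibrium price 11, so it binds.
At p = 17: qd = 120 - 7·17 = 1 and qs = 5·17 - 12 = 73.
Consumer surplus without the control is ½ · (120/7 - 11) · 43 = 1849/14.
With the floor, consumers buy 1 units at 17, so CS = ½ · (120/7 - 17) · 1 = 1/14.
Change in consumer surplus = 1/14 - 1849/14 = -132.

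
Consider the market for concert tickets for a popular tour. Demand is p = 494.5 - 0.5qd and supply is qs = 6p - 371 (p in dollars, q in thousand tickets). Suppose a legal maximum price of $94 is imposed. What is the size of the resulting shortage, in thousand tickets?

Rearranging demand gives qd = 989 - 2p. Without the control the market clears where 989 - 2p = 6p - 371, i.e. p* = 170 and q* = 649.
Because the ceiling (94) lies below the market-clearing price, it is binding.
At p = 94: qd = 989 - 2·94 = 801 and qs = 6·94 - 371 = 193.
Shortage = qd - qs = 801 - 193 = 608.

608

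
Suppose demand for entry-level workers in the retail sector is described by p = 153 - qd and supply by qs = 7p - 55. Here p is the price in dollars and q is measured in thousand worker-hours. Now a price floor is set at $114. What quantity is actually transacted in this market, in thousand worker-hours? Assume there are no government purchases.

39

Rearranging demand gives qd = 153 - p. Setting quantity demanded equal to quantity supplied, 153 - p = 7p - 55, gives p* = 26 and q* = 127.
Since 114 > 26, the floor is binding.
At p = 114: qd = 153 - 114 = 39 and qs = 7·114 - 55 = 743.
The quantity actually transacted is the short side, demand: 39.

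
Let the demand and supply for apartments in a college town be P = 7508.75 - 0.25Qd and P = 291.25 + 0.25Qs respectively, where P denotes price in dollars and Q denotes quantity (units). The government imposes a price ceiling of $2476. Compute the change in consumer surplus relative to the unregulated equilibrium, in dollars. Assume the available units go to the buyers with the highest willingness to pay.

Rearranging demand gives Qd = 30035 - 4P; rearranging supply gives Qs = 4P - 1165. Setting quantity demanded equal to quantity supplied, 30035 - 4P = 4P - 1165, gives P* = 3900 and Q* = 14435.
Because the ceiling (2476) lies below the market-clearing price, it is binding.
At P = 2476: Qd = 30035 - 4·2476 = 20131 and Qs = 4·2476 - 1165 = 8739.
Consumer surplus without the control is ½ · (7508.75 - 3900) · 14435 = 26046153.125.
With the ceiling, 8739 units are sold at 2476 (assume they go to the highest-value buyers). The demand price at Q = 8739 is 5324, so CS = ½ · [(7508.75 - 2476) + (5324 - 2476)] · 8739 = 34434937.125.
Change in consumer surplus = 34434937.125 - 26046153.125 = 8388784.

8388784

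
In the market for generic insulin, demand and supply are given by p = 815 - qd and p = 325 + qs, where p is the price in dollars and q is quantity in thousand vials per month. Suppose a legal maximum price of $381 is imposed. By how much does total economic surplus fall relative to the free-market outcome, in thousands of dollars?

Rearranging demand gives qd = 815 - p; rearranging supply gives qs = p - 325. In a free market, 815 - p = p - 325 gives the equilibrium p* = 570, q* = 245.
Since 381 < 570, the ceiling is binding.
At p = 381: qd = 815 - 381 = 434 and qs = 381 - 325 = 56.
Quantity traded falls to 56. At q = 56 the demand price is 815 - 56 = 759 and the supply price is 325 + 56 = 381.
Deadweight loss = ½ · (759 - 381) · (245 - 56) = ½ · 378 · 189 = 35721.

35721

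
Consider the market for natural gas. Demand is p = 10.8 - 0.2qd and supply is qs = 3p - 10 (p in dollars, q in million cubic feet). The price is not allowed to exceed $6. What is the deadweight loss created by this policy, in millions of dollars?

Rearranging demand gives qd = 54 - 5p. In a free market, 54 - 5p = 3p - 10 gives the equilibrium p* = 8, q* = 14.
Since 6 < 8, the ceiling is binding.
At p = 6: qd = 54 - 5·6 = 24 and qs = 3·6 - 10 = 8.
Quantity traded falls to 8. At q = 8 the demand price is (54 - 8)/5 = 9.2 and the supply price is (10 + 8)/3 = 6.
Deadweight loss = ½ · (9.2 - 6) · (14 - 8) = ½ · 3.2 · 6 = 9.6.

9.6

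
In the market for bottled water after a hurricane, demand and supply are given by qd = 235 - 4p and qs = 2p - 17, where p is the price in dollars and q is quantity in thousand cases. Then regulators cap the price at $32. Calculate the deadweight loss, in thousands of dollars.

150

Without the control the market clears where 235 - 4p = 2p - 17, i.e. p* = 42 and q* = 67.
The ceiling of 32 is below the equilibrium price 42, so it binds.
At p = 32: qd = 235 - 4·32 = 107 and qs = 2·32 - 17 = 47.
Quantity traded falls to 47. At q = 47 the demand price is (235 - 47)/4 = 47 and the supply price is (17 + 47)/2 = 32.
Deadweight loss = ½ · (47 - 32) · (67 - 47) = ½ · 15 · 20 = 150.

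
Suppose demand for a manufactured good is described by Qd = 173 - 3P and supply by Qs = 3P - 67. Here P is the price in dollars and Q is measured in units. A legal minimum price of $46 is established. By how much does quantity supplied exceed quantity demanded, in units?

36

Setting quantity demanded equal to quantity supplied, 173 - 3P = 3P - 67, gives P* = 40 and Q* = 53.
Since 46 > 40, the floor is binding.
At P = 46: Qd = 173 - 3·46 = 35 and Qs = 3·46 - 67 = 71.
Surplus = Qs - Qd = 71 - 35 = 36.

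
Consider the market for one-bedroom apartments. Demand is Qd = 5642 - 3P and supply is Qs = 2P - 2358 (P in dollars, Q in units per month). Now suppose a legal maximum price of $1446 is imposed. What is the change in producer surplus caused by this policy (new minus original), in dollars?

Equilibrium: 5642 - 3P = 2P - 2358, so 8000 = 5P and P* = 1600, Q* = 842.
Since 1446 < 1600, the ceiling is binding.
At P = 1446: Qd = 5642 - 3·1446 = 1304 and Qs = 2·1446 - 2358 = 534.
Producer surplus without the control is ½ · (1600 - 1179) · 842 = 177241.
With the ceiling, producers sell 534 units at 1446, so PS = ½ · (1446 - 1179) · 534 = 71289.
Change in producer surplus = 71289 - 177241 = -105952.

-105952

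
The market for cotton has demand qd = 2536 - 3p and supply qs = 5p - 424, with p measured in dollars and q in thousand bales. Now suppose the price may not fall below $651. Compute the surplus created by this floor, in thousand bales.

In a free market, 2536 - 3p = 5p - 424 gives the equilibrium p* = 370, q* = 1426.
Because the floor (651) lies above the market-clearing price, it is binding.
At p = 651: qd = 2536 - 3·651 = 583 and qs = 5·651 - 424 = 2831.
Surplus = qs - qd = 2831 - 583 = 2248.

2248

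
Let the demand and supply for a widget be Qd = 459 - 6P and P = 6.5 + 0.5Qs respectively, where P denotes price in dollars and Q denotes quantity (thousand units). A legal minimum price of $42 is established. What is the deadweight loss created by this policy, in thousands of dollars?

0

Rearranging supply gives Qs = 2P - 13. In a free market, 459 - 6P = 2P - 13 gives the equilibrium P* = 59, Q* = 105.
The floor of 42 is below the equilibrium price 59, so it is not binding; the market clears at P* = 59, Q* = 105.
Since the control does not bind, no trades are prevented and deadweight loss is zero.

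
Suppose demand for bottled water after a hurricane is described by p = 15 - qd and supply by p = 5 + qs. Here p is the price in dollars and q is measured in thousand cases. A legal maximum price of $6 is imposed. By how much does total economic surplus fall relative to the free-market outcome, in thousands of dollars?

Rearranging demand gives qd = 15 - p; rearranging supply gives qs = p - 5. Without the control the market clears where 15 - p = p - 5, i.e. p* = 10 and q* = 5.
Since 6 < 10, the ceiling is binding.
At p = 6: qd = 15 - 6 = 9 and qs = 6 - 5 = 1.
Quantity traded falls to 1. At q = 1 the demand price is 15 - 1 = 14 and the supply price is 5 + 1 = 6.
Deadweight loss = ½ · (14 - 6) · (5 - 1) = ½ · 8 · 4 = 16.

16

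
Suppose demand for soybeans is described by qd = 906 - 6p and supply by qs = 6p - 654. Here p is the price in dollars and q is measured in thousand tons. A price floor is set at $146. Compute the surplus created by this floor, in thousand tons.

192

In a free market, 906 - 6p = 6p - 654 gives the equilibrium p* = 130, q* = 126.
Because the floor (146) lies above the market-clearing price, it is binding.
At p = 146: qd = 906 - 6·146 = 30 and qs = 6·146 - 654 = 222.
Surplus = qs - qd = 222 - 30 = 192.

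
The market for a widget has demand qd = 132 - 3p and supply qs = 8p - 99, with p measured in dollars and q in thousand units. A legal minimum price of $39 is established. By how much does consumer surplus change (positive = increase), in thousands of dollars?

Setting quantity demanded equal to quantity supplied, 132 - 3p = 8p - 99, gives p* = 21 and q* = 69.
Because the floor (39) lies above the market-clearing price, it is binding.
At p = 39: qd = 132 - 3·39 = 15 and qs = 8·39 - 99 = 213.
Consumer surplus without the control is ½ · (44 - 21) · 69 = 793.5.
With the floor, consumers buy 15 units at 39, so CS = ½ · (44 - 39) · 15 = 37.5.
Change in consumer surplus = 37.5 - 793.5 = -756.

-756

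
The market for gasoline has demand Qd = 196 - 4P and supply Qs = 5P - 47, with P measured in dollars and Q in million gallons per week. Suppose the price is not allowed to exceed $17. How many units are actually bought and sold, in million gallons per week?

38

In a free market, 196 - 4P = 5P - 47 gives the equilibrium P* = 27, Q* = 88.
Because the ceiling (17) lies below the market-clearing price, it is binding.
At P = 17: Qd = 196 - 4·17 = 128 and Qs = 5·17 - 47 = 38.
The quantity actually transacted is the short side, supply: 38.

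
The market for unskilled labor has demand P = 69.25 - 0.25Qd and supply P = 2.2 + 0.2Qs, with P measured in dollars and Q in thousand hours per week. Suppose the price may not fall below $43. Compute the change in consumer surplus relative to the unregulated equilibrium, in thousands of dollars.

Rearranging demand gives Qd = 277 - 4P; rearranging supply gives Qs = 5P - 11. In a free market, 277 - 4P = 5P - 11 gives the equilibrium P* = 32, Q* = 149.
The floor of 43 is above the equilibrium price 32, so it binds.
At P = 43: Qd = 277 - 4·43 = 105 and Qs = 5·43 - 11 = 204.
Consumer surplus without the control is ½ · (69.25 - 32) · 149 = 2775.125.
With the floor, consumers buy 105 units at 43, so CS = ½ · (69.25 - 43) · 105 = 1378.125.
Change in consumer surplus = 1378.125 - 2775.125 = -1397.

-1397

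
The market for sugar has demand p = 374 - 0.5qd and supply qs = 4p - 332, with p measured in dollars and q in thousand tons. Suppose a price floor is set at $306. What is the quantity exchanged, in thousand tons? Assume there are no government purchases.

136

Rearranging demand gives qd = 748 - 2p. Setting quantity demanded equal to quantity supplied, 748 - 2p = 4p - 332, gives p* = 180 and q* = 388.
Since 306 > 180, the floor is binding.
At p = 306: qd = 748 - 2·306 = 136 and qs = 4·306 - 332 = 892.
The quantity actually transacted is the short side, demand: 136.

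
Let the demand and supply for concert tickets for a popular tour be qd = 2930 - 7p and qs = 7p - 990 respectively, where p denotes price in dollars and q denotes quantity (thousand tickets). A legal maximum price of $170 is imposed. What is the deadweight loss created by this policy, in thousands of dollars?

Setting quantity demanded equal to quantity supplied, 2930 - 7p = 7p - 990, gives p* = 280 and q* = 970.
Since 170 < 280, the ceiling is binding.
At p = 170: qd = 2930 - 7·170 = 1740 and qs = 7·170 - 990 = 200.
Quantity traded falls to 200. At q = 200 the demand price is (2930 - 200)/7 = 390 and the supply price is (990 + 200)/7 = 170.
Deadweight loss = ½ · (390 - 170) · (970 - 200) = ½ · 220 · 770 = 84700.

84700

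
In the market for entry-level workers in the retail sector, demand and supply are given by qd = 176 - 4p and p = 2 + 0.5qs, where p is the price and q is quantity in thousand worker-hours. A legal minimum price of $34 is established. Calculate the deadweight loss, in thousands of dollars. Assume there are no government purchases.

Rearranging supply gives qs = 2p - 4. In a free market, 176 - 4p = 2p - 4 gives the equilibrium p* = 30, q* = 56.
Because the floor (34) lies above the market-clearing price, it is binding.
At p = 34: qd = 176 - 4·34 = 40 and qs = 2·34 - 4 = 64.
Quantity traded falls to 40. At q = 40 the demand price is (176 - 40)/4 = 34 and the supply price is (4 + 40)/2 = 22.
Deadweight loss = ½ · (34 - 22) · (56 - 40) = ½ · 12 · 16 = 96.

96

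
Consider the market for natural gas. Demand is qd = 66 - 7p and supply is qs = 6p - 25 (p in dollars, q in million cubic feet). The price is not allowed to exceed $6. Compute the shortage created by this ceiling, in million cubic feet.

Setting quantity demanded equal to quantity supplied, 66 - 7p = 6p - 25, gives p* = 7 and q* = 17.
The ceiling of 6 is below the equilibrium price 7, so it binds.
At p = 6: qd = 66 - 7·6 = 24 and qs = 6·6 - 25 = 11.
Shortage = qd - qs = 24 - 11 = 13.

13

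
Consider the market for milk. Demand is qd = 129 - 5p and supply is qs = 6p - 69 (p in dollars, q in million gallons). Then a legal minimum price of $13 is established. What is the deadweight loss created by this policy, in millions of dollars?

In a free market, 129 - 5p = 6p - 69 gives the equilibrium p* = 18, q* = 39.
Since 13 is below p* = 18, the floor does not bind and the free-market outcome prevails.
Since the control does not bind, no trades are prevented and deadweight loss is zero.

0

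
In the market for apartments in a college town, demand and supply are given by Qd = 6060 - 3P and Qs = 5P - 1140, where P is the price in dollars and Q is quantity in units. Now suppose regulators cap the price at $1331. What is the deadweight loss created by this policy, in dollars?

0

Equilibrium: 6060 - 3P = 5P - 1140, so 7200 = 8P and P* = 900, Q* = 3360.
Since 1331 is above P* = 900, the ceiling does not bind and the free-market outcome prevails.
Since the control does not bind, no trades are prevented and deadweight loss is zero.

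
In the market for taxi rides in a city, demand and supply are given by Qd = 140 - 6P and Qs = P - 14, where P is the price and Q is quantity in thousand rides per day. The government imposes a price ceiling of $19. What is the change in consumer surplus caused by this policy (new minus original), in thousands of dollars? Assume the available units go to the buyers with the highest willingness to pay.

Equilibrium: 140 - 6P = P - 14, so 154 = 7P and P* = 22, Q* = 8.
Because the ceiling (19) lies below the market-clearing price, it is binding.
At P = 19: Qd = 140 - 6·19 = 26 and Qs = 19 - 14 = 5.
Consumer surplus without the control is ½ · (70/3 - 22) · 8 = 16/3.
With the ceiling, 5 units are sold at 19 (assume they go to the highest-value buyers). The demand price at Q = 5 is 22.5, so CS = ½ · [(70/3 - 19) + (22.5 - 19)] · 5 = 235/12.
Change in consumer surplus = 235/12 - 16/3 = 14.25.

14.25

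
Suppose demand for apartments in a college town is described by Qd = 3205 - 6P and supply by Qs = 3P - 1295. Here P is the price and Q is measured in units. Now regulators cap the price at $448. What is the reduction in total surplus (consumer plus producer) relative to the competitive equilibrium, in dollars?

6084

In a free market, 3205 - 6P = 3P - 1295 gives the equilibrium P* = 500, Q* = 205.
Since 448 < 500, the ceiling is binding.
At P = 448: Qd = 3205 - 6·448 = 517 and Qs = 3·448 - 1295 = 49.
Quantity traded falls to 49. At Q = 49 the demand price is (3205 - 49)/6 = 526 and the supply price is (1295 + 49)/3 = 448.
Deadweight loss = ½ · (526 - 448) · (205 - 49) = ½ · 78 · 156 = 6084.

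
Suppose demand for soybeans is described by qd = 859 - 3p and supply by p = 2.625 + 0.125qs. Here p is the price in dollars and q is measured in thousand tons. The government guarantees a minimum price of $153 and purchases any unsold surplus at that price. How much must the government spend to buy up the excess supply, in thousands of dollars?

122859

Rearranging supply gives qs = 8p - 21. Setting quantity demanded equal to quantity supplied, 859 - 3p = 8p - 21, gives p* = 80 and q* = 619.
Because the floor (153) lies above the market-clearing price, it is binding.
At p = 153: qd = 859 - 3·153 = 400 and qs = 8·153 - 21 = 1203.
Surplus = qs - qd = 803.
Government expenditure = surplus × support price = 803 × 153 = 122859.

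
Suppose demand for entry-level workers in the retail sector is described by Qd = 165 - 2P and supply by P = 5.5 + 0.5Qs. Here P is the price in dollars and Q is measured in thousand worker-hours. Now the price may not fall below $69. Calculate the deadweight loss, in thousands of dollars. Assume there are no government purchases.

1250

Rearranging supply gives Qs = 2P - 11. Equilibrium: 165 - 2P = 2P - 11, so 176 = 4P and P* = 44, Q* = 77.
Because the floor (69) lies above the market-clearing price, it is binding.
At P = 69: Qd = 165 - 2·69 = 27 and Qs = 2·69 - 11 = 127.
Quantity traded falls to 27. At Q = 27 the demand price is (165 - 27)/2 = 69 and the supply price is (11 + 27)/2 = 19.
Deadweight loss = ½ · (69 - 19) · (77 - 27) = ½ · 50 · 50 = 1250.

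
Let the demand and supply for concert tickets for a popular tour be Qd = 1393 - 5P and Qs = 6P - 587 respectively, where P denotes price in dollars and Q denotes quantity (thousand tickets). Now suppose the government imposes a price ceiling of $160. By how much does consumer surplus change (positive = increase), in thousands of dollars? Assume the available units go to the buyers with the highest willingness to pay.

Without the control the market clears where 1393 - 5P = 6P - 587, i.e. P* = 180 and Q* = 493.
Because the ceiling (160) lies below the market-clearing price, it is binding.
At P = 160: Qd = 1393 - 5·160 = 593 and Qs = 6·160 - 587 = 373.
Consumer surplus without the control is ½ · (278.6 - 180) · 493 = 24304.9.
With the ceiling, 373 units are sold at 160 (assume they go to the highest-value buyers). The demand price at Q = 373 is 204, so CS = ½ · [(278.6 - 160) + (204 - 160)] · 373 = 30324.9.
Change in consumer surplus = 30324.9 - 24304.9 = 6020.

6020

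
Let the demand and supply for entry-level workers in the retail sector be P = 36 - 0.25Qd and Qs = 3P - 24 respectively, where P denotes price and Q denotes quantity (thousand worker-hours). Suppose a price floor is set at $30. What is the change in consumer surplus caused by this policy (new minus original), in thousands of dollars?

-216

Rearranging demand gives Qd = 144 - 4P. In a free market, 144 - 4P = 3P - 24 gives the equilibrium P* = 24, Q* = 48.
Since 30 > 24, the floor is binding.
At P = 30: Qd = 144 - 4·30 = 24 and Qs = 3·30 - 24 = 66.
Consumer surplus without the control is ½ · (36 - 24) · 48 = 288.
With the floor, consumers buy 24 units at 30, so CS = ½ · (36 - 30) · 24 = 72.
Change in consumer surplus = 72 - 288 = -216.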